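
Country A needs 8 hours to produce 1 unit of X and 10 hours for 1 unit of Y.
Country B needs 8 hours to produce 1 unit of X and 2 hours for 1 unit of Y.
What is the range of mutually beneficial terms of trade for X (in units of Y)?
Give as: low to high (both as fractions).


Opportunity cost of X for Country A = hours_X / hours_Y = 8/10 = 4/5 units of Y
Opportunity cost of X for Country B = hours_X / hours_Y = 8/2 = 4 units of Y
Terms of trade must be between the two opportunity costs.
Range: 4/5 to 4

4/5 to 4


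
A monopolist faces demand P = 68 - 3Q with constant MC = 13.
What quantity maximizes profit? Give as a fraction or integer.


TR = P*Q = (68 - 3Q)Q = 68Q - 3Q^2
MR = dTR/dQ = 68 - 6Q
Set MR = MC:
68 - 6Q = 13
55 = 6Q
Q* = 55/6 = 55/6

55/6


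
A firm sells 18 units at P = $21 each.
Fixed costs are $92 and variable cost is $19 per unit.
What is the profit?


Total Revenue = P * Q = 21 * 18 = $378
Total Cost = FC + VC*Q = 92 + 19*18 = $434
Profit = TR - TC = 378 - 434 = $-56

$-56


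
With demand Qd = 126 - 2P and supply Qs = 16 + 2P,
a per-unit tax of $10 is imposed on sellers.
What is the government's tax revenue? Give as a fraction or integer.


With tax on sellers, new supply: Qs' = 16 + 2(P - 10)
= 2P - 4
New equilibrium quantity:
Q_new = 61
Tax revenue = tax * Q_new = 10 * 61 = 610

610


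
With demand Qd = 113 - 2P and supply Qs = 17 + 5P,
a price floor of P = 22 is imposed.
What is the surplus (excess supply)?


At P = 22:
Qd = 113 - 2*22 = 69
Qs = 17 + 5*22 = 127
Surplus = Qs - Qd = 127 - 69 = 58

58


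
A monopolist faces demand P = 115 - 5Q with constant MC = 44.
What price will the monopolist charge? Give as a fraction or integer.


MR = 115 - 10Q
Set MR = MC: 115 - 10Q = 44
Q* = 71/10
Substitute into demand:
P* = 115 - 5*71/10 = 159/2

159/2


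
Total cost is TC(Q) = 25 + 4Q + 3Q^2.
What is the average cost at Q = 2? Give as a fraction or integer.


TC(2) = 25 + 4*2 + 3*2^2
TC(2) = 25 + 8 + 12 = 45
AC = TC/Q = 45/2 = 45/2

45/2


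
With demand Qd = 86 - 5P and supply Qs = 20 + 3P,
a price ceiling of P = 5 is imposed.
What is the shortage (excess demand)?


At P = 5:
Qd = 86 - 5*5 = 61
Qs = 20 + 3*5 = 35
Shortage = Qd - Qs = 61 - 35 = 26

26


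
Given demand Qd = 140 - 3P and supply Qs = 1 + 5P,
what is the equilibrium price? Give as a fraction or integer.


At equilibrium, Qd = Qs.
140 - 3P = 1 + 5P
140 - 1 = 3P + 5P
139 = 8P
P* = 139/8 = 139/8

139/8


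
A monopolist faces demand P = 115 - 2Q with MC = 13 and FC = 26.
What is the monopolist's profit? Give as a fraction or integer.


MR = MC: 115 - 4Q = 13
Q* = 51/2
P* = 115 - 2*51/2 = 64
Profit = (P* - MC)*Q* - FC
= (64 - 13)*51/2 - 26
= 51*51/2 - 26
= 2601/2 - 26 = 2549/2

2549/2


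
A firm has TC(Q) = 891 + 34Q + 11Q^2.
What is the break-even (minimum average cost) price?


AC(Q) = 891/Q + 34 + 11Q
To minimize: dAC/dQ = -891/Q^2 + 11 = 0
Q^2 = 891/11 = 81
Q* = 9
Min AC = 891/9 + 34 + 11*9
Min AC = 99 + 34 + 99 = 232

232


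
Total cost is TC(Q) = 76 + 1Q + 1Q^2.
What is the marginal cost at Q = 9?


MC = dTC/dQ = 1 + 2*1*Q
At Q = 9:
MC = 1 + 2*9
MC = 1 + 18 = 19

19


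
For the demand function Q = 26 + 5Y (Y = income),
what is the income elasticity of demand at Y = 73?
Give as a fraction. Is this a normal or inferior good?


dQ/dY = 5
At Y = 73: Q = 26 + 5*73 = 391
Ey = (dQ/dY)(Y/Q) = 5 * 73 / 391 = 365/391
Since Ey > 0, this is a normal good.

365/391 (normal good)


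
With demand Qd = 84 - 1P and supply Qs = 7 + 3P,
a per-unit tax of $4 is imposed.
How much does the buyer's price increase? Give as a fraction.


With a per-unit tax, the buyer's price increase depends on relative slopes.
Supply slope: d = 3, Demand slope: b = 1
Buyer's price increase = d * tax / (b + d)
= 3 * 4 / (1 + 3)
= 12 / 4 = 3

3


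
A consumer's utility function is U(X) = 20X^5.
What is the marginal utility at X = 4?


MU = dU/dX = 20*5*X^(5-1)
MU = 100*X^4
At X = 4:
MU = 100 * 4^4
MU = 100 * 256 = 25600

25600


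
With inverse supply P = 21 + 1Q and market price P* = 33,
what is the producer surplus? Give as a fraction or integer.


Minimum supply price (at Q=0): P_min = 21
Quantity supplied at P* = 33:
Q* = (33 - 21)/1 = 12
PS = (1/2) * Q* * (P* - P_min)
PS = (1/2) * 12 * (33 - 21)
PS = (1/2) * 12 * 12 = 72

72


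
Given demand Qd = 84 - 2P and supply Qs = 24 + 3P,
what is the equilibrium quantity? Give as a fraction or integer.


First find equilibrium price:
84 - 2P = 24 + 3P
P* = 60/5 = 12
Then substitute into demand:
Q* = 84 - 2 * 12 = 60

60


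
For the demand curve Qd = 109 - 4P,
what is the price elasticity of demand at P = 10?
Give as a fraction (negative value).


dQ/dP = -4
At P = 10: Q = 109 - 4*10 = 69
E = (dQ/dP)(P/Q) = (-4)(10/69) = -40/69

-40/69


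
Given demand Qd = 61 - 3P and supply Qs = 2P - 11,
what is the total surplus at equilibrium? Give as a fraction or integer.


Find equilibrium: 61 - 3P = 2P - 11
61 + 11 = 5P
P* = 72/5 = 72/5
Q* = 2*72/5 - 11 = 89/5
Inverse demand: P = 61/3 - Q/3, so P_max = 61/3
Inverse supply: P = 11/2 + Q/2, so P_min = 11/2
CS = (1/2) * 89/5 * (61/3 - 72/5) = 7921/150
PS = (1/2) * 89/5 * (72/5 - 11/2) = 7921/100
TS = CS + PS = 7921/150 + 7921/100 = 7921/60

7921/60


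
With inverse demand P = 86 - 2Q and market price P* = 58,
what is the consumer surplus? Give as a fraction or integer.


Maximum willingness to pay (at Q=0): P_max = 86
Quantity demanded at P* = 58:
Q* = (86 - 58)/2 = 14
CS = (1/2) * Q* * (P_max - P*)
CS = (1/2) * 14 * (86 - 58)
CS = (1/2) * 14 * 28 = 196

196


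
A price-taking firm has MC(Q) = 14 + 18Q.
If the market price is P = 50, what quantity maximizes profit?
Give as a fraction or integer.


In perfect competition, profit is maximized where P = MC.
50 = 14 + 18Q
36 = 18Q
Q* = 36/18 = 2

2


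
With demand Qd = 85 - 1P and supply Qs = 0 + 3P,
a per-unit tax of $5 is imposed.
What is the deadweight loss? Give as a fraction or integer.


Pre-tax equilibrium quantity: Q* = 255/4
Post-tax equilibrium quantity: Q_tax = 60
Reduction in quantity: Q* - Q_tax = 15/4
DWL = (1/2) * tax * (Q* - Q_tax)
DWL = (1/2) * 5 * 15/4 = 75/8

75/8


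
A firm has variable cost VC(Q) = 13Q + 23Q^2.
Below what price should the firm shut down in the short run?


AVC(Q) = VC(Q)/Q = 13 + 23Q
AVC is increasing in Q, so minimum AVC is at Q -> 0+.
Min AVC = 13
The firm should shut down if P < 13.

13


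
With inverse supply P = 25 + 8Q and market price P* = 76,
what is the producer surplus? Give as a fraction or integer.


Minimum supply price (at Q=0): P_min = 25
Quantity supplied at P* = 76:
Q* = (76 - 25)/8 = 51/8
PS = (1/2) * Q* * (P* - P_min)
PS = (1/2) * 51/8 * (76 - 25)
PS = (1/2) * 51/8 * 51 = 2601/16

2601/16


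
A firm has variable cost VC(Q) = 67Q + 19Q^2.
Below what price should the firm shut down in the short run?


AVC(Q) = VC(Q)/Q = 67 + 19Q
AVC is increasing in Q, so minimum AVC is at Q -> 0+.
Min AVC = 67
The firm should shut down if P < 67.

67


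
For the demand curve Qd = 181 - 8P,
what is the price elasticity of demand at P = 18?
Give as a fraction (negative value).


dQ/dP = -8
At P = 18: Q = 181 - 8*18 = 37
E = (dQ/dP)(P/Q) = (-8)(18/37) = -144/37

-144/37


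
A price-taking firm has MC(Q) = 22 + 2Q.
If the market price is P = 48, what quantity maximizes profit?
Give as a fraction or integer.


In perfect competition, profit is maximized where P = MC.
48 = 22 + 2Q
26 = 2Q
Q* = 26/2 = 13

13


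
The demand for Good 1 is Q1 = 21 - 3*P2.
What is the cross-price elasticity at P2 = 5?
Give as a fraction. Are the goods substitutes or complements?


dQ1/dP2 = -3
At P2 = 5: Q1 = 21 - 3*5 = 6
Exy = (dQ1/dP2)(P2/Q1) = -3 * 5 / 6 = -5/2
Since Exy < 0, the goods are complements.

-5/2 (complements)


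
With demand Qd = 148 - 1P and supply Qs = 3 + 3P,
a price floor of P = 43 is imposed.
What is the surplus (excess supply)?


At P = 43:
Qd = 148 - 1*43 = 105
Qs = 3 + 3*43 = 132
Surplus = Qs - Qd = 132 - 105 = 27

27


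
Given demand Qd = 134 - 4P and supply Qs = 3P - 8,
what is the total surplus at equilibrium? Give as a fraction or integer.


Find equilibrium: 134 - 4P = 3P - 8
134 + 8 = 7P
P* = 142/7 = 142/7
Q* = 3*142/7 - 8 = 370/7
Inverse demand: P = 67/2 - Q/4, so P_max = 67/2
Inverse supply: P = 8/3 + Q/3, so P_min = 8/3
CS = (1/2) * 370/7 * (67/2 - 142/7) = 34225/98
PS = (1/2) * 370/7 * (142/7 - 8/3) = 68450/147
TS = CS + PS = 34225/98 + 68450/147 = 34225/42

34225/42


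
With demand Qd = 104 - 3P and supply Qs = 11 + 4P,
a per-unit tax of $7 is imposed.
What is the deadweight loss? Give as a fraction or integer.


Pre-tax equilibrium quantity: Q* = 449/7
Post-tax equilibrium quantity: Q_tax = 365/7
Reduction in quantity: Q* - Q_tax = 12
DWL = (1/2) * tax * (Q* - Q_tax)
DWL = (1/2) * 7 * 12 = 42

42


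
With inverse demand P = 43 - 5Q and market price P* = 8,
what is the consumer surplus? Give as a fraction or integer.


Maximum willingness to pay (at Q=0): P_max = 43
Quantity demanded at P* = 8:
Q* = (43 - 8)/5 = 7
CS = (1/2) * Q* * (P_max - P*)
CS = (1/2) * 7 * (43 - 8)
CS = (1/2) * 7 * 35 = 245/2

245/2


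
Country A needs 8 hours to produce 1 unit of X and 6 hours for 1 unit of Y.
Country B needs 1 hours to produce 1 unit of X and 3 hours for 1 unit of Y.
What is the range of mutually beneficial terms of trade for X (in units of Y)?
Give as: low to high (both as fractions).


Opportunity cost of X for Country A = hours_X / hours_Y = 8/6 = 4/3 units of Y
Opportunity cost of X for Country B = hours_X / hours_Y = 1/3 = 1/3 units of Y
Terms of trade must be between the two opportunity costs.
Range: 1/3 to 4/3

1/3 to 4/3


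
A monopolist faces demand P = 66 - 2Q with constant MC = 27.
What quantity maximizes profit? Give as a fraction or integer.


TR = P*Q = (66 - 2Q)Q = 66Q - 2Q^2
MR = dTR/dQ = 66 - 4Q
Set MR = MC:
66 - 4Q = 27
39 = 4Q
Q* = 39/4 = 39/4

39/4


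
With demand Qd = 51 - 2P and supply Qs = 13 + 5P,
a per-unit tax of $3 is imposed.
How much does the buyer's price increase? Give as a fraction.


With a per-unit tax, the buyer's price increase depends on relative slopes.
Supply slope: d = 5, Demand slope: b = 2
Buyer's price increase = d * tax / (b + d)
= 5 * 3 / (2 + 5)
= 15 / 7 = 15/7

15/7


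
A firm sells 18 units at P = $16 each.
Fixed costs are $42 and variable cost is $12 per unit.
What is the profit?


Total Revenue = P * Q = 16 * 18 = $288
Total Cost = FC + VC*Q = 42 + 12*18 = $258
Profit = TR - TC = 288 - 258 = $30

$30


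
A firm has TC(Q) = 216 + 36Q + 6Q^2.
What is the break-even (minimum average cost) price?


AC(Q) = 216/Q + 36 + 6Q
To minimize: dAC/dQ = -216/Q^2 + 6 = 0
Q^2 = 216/6 = 36
Q* = 6
Min AC = 216/6 + 36 + 6*6
Min AC = 36 + 36 + 36 = 108

108


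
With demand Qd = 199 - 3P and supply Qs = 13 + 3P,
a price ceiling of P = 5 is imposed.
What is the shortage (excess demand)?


At P = 5:
Qd = 199 - 3*5 = 184
Qs = 13 + 3*5 = 28
Shortage = Qd - Qs = 184 - 28 = 156

156


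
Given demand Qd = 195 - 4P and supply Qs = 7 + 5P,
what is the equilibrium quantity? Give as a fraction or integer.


First find equilibrium price:
195 - 4P = 7 + 5P
P* = 188/9 = 188/9
Then substitute into demand:
Q* = 195 - 4 * 188/9 = 1003/9

1003/9


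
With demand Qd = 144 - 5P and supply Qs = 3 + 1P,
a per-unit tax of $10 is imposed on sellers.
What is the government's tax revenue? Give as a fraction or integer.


With tax on sellers, new supply: Qs' = 3 + 1(P - 10)
= 1P - 7
New equilibrium quantity:
Q_new = 109/6
Tax revenue = tax * Q_new = 10 * 109/6 = 545/3

545/3


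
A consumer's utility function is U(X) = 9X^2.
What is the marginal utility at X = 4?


MU = dU/dX = 9*2*X^(2-1)
MU = 18*X^1
At X = 4:
MU = 18 * 4^1
MU = 18 * 4 = 72

72


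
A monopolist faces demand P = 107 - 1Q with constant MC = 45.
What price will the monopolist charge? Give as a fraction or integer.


MR = 107 - 2Q
Set MR = MC: 107 - 2Q = 45
Q* = 31
Substitute into demand:
P* = 107 - 1*31 = 76

76


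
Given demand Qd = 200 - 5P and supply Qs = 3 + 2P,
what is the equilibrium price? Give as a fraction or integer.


At equilibrium, Qd = Qs.
200 - 5P = 3 + 2P
200 - 3 = 5P + 2P
197 = 7P
P* = 197/7 = 197/7

197/7


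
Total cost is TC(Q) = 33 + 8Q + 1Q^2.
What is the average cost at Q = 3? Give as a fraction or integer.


TC(3) = 33 + 8*3 + 1*3^2
TC(3) = 33 + 24 + 9 = 66
AC = TC/Q = 66/3 = 22

22


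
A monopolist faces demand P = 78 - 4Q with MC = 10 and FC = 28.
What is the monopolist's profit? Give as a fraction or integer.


MR = MC: 78 - 8Q = 10
Q* = 17/2
P* = 78 - 4*17/2 = 44
Profit = (P* - MC)*Q* - FC
= (44 - 10)*17/2 - 28
= 34*17/2 - 28
= 289 - 28 = 261

261


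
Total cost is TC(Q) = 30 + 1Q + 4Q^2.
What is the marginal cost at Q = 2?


MC = dTC/dQ = 1 + 2*4*Q
At Q = 2:
MC = 1 + 8*2
MC = 1 + 16 = 17

17


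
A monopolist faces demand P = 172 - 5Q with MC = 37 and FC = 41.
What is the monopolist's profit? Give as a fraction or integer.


MR = MC: 172 - 10Q = 37
Q* = 27/2
P* = 172 - 5*27/2 = 209/2
Profit = (P* - MC)*Q* - FC
= (209/2 - 37)*27/2 - 41
= 135/2*27/2 - 41
= 3645/4 - 41 = 3481/4

3481/4


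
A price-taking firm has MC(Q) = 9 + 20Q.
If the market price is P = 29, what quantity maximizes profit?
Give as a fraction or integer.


In perfect competition, profit is maximized where P = MC.
29 = 9 + 20Q
20 = 20Q
Q* = 20/20 = 1

1


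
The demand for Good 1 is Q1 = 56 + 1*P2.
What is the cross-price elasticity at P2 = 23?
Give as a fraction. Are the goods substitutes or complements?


dQ1/dP2 = 1
At P2 = 23: Q1 = 56 + 1*23 = 79
Exy = (dQ1/dP2)(P2/Q1) = 1 * 23 / 79 = 23/79
Since Exy > 0, the goods are substitutes.

23/79 (substitutes)


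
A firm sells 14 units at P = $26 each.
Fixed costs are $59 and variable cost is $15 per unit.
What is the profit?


Total Revenue = P * Q = 26 * 14 = $364
Total Cost = FC + VC*Q = 59 + 15*14 = $269
Profit = TR - TC = 364 - 269 = $95

$95


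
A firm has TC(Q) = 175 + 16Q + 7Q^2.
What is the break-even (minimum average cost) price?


AC(Q) = 175/Q + 16 + 7Q
To minimize: dAC/dQ = -175/Q^2 + 7 = 0
Q^2 = 175/7 = 25
Q* = 5
Min AC = 175/5 + 16 + 7*5
Min AC = 35 + 16 + 35 = 86

86


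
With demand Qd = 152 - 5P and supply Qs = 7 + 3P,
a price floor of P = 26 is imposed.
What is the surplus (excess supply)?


At P = 26:
Qd = 152 - 5*26 = 22
Qs = 7 + 3*26 = 85
Surplus = Qs - Qd = 85 - 22 = 63

63


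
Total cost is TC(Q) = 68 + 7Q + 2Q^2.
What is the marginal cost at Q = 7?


MC = dTC/dQ = 7 + 2*2*Q
At Q = 7:
MC = 7 + 4*7
MC = 7 + 28 = 35

35


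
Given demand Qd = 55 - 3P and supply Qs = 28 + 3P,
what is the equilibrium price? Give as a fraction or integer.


At equilibrium, Qd = Qs.
55 - 3P = 28 + 3P
55 - 28 = 3P + 3P
27 = 6P
P* = 27/6 = 9/2

9/2


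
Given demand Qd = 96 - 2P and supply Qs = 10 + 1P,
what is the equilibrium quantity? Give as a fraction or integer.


First find equilibrium price:
96 - 2P = 10 + 1P
P* = 86/3 = 86/3
Then substitute into demand:
Q* = 96 - 2 * 86/3 = 116/3

116/3


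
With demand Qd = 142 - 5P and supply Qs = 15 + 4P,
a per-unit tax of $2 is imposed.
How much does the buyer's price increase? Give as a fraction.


With a per-unit tax, the buyer's price increase depends on relative slopes.
Supply slope: d = 4, Demand slope: b = 5
Buyer's price increase = d * tax / (b + d)
= 4 * 2 / (5 + 4)
= 8 / 9 = 8/9

8/9


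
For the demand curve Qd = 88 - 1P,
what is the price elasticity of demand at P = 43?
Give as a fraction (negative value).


dQ/dP = -1
At P = 43: Q = 88 - 1*43 = 45
E = (dQ/dP)(P/Q) = (-1)(43/45) = -43/45

-43/45


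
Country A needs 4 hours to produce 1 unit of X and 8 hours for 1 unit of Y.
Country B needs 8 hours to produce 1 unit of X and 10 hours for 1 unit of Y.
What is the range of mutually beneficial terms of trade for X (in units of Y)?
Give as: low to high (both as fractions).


Opportunity cost of X for Country A = hours_X / hours_Y = 4/8 = 1/2 units of Y
Opportunity cost of X for Country B = hours_X / hours_Y = 8/10 = 4/5 units of Y
Terms of trade must be between the two opportunity costs.
Range: 1/2 to 4/5

1/2 to 4/5


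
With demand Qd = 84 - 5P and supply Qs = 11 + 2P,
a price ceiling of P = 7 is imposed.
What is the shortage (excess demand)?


At P = 7:
Qd = 84 - 5*7 = 49
Qs = 11 + 2*7 = 25
Shortage = Qd - Qs = 49 - 25 = 24

24


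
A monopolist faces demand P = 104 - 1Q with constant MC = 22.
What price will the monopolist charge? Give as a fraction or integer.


MR = 104 - 2Q
Set MR = MC: 104 - 2Q = 22
Q* = 41
Substitute into demand:
P* = 104 - 1*41 = 63

63


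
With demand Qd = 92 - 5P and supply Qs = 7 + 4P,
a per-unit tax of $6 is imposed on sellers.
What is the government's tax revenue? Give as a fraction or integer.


With tax on sellers, new supply: Qs' = 7 + 4(P - 6)
= 4P - 17
New equilibrium quantity:
Q_new = 283/9
Tax revenue = tax * Q_new = 6 * 283/9 = 566/3

566/3


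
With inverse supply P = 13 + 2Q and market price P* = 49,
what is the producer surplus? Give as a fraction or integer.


Minimum supply price (at Q=0): P_min = 13
Quantity supplied at P* = 49:
Q* = (49 - 13)/2 = 18
PS = (1/2) * Q* * (P* - P_min)
PS = (1/2) * 18 * (49 - 13)
PS = (1/2) * 18 * 36 = 324

324


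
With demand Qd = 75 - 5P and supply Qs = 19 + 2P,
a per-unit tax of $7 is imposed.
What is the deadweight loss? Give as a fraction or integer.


Pre-tax equilibrium quantity: Q* = 35
Post-tax equilibrium quantity: Q_tax = 25
Reduction in quantity: Q* - Q_tax = 10
DWL = (1/2) * tax * (Q* - Q_tax)
DWL = (1/2) * 7 * 10 = 35

35


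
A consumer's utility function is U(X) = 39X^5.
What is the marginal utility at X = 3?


MU = dU/dX = 39*5*X^(5-1)
MU = 195*X^4
At X = 3:
MU = 195 * 3^4
MU = 195 * 81 = 15795

15795


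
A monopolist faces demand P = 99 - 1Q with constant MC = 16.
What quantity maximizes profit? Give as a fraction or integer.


TR = P*Q = (99 - 1Q)Q = 99Q - 1Q^2
MR = dTR/dQ = 99 - 2Q
Set MR = MC:
99 - 2Q = 16
83 = 2Q
Q* = 83/2 = 83/2

83/2


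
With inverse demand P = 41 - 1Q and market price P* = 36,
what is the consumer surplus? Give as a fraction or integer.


Maximum willingness to pay (at Q=0): P_max = 41
Quantity demanded at P* = 36:
Q* = (41 - 36)/1 = 5
CS = (1/2) * Q* * (P_max - P*)
CS = (1/2) * 5 * (41 - 36)
CS = (1/2) * 5 * 5 = 25/2

25/2


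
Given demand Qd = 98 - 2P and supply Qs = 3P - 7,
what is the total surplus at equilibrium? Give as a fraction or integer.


Find equilibrium: 98 - 2P = 3P - 7
98 + 7 = 5P
P* = 105/5 = 21
Q* = 3*21 - 7 = 56
Inverse demand: P = 49 - Q/2, so P_max = 49
Inverse supply: P = 7/3 + Q/3, so P_min = 7/3
CS = (1/2) * 56 * (49 - 21) = 784
PS = (1/2) * 56 * (21 - 7/3) = 1568/3
TS = CS + PS = 784 + 1568/3 = 3920/3

3920/3


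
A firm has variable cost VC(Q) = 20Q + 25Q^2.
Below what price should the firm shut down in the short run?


AVC(Q) = VC(Q)/Q = 20 + 25Q
AVC is increasing in Q, so minimum AVC is at Q -> 0+.
Min AVC = 20
The firm should shut down if P < 20.

20


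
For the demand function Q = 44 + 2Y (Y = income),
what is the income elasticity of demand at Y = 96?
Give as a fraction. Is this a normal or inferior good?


dQ/dY = 2
At Y = 96: Q = 44 + 2*96 = 236
Ey = (dQ/dY)(Y/Q) = 2 * 96 / 236 = 48/59
Since Ey > 0, this is a normal good.

48/59 (normal good)


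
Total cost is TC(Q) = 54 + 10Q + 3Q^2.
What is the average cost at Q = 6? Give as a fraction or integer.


TC(6) = 54 + 10*6 + 3*6^2
TC(6) = 54 + 60 + 108 = 222
AC = TC/Q = 222/6 = 37

37


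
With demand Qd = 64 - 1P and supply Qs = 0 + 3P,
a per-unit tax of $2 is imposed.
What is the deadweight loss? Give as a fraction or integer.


Pre-tax equilibrium quantity: Q* = 48
Post-tax equilibrium quantity: Q_tax = 93/2
Reduction in quantity: Q* - Q_tax = 3/2
DWL = (1/2) * tax * (Q* - Q_tax)
DWL = (1/2) * 2 * 3/2 = 3/2

3/2


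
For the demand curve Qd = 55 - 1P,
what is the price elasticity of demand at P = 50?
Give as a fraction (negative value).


dQ/dP = -1
At P = 50: Q = 55 - 1*50 = 5
E = (dQ/dP)(P/Q) = (-1)(50/5) = -10

-10


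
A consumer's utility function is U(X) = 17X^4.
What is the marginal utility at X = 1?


MU = dU/dX = 17*4*X^(4-1)
MU = 68*X^3
At X = 1:
MU = 68 * 1^3
MU = 68 * 1 = 68

68


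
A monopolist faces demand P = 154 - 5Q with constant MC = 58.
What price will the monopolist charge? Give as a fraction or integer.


MR = 154 - 10Q
Set MR = MC: 154 - 10Q = 58
Q* = 48/5
Substitute into demand:
P* = 154 - 5*48/5 = 106

106


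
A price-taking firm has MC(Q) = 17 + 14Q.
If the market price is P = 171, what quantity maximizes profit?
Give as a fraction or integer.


In perfect competition, profit is maximized where P = MC.
171 = 17 + 14Q
154 = 14Q
Q* = 154/14 = 11

11


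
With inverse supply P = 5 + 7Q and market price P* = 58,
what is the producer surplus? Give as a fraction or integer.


Minimum supply price (at Q=0): P_min = 5
Quantity supplied at P* = 58:
Q* = (58 - 5)/7 = 53/7
PS = (1/2) * Q* * (P* - P_min)
PS = (1/2) * 53/7 * (58 - 5)
PS = (1/2) * 53/7 * 53 = 2809/14

2809/14


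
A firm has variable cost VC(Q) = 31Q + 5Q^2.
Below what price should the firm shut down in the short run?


AVC(Q) = VC(Q)/Q = 31 + 5Q
AVC is increasing in Q, so minimum AVC is at Q -> 0+.
Min AVC = 31
The firm should shut down if P < 31.

31


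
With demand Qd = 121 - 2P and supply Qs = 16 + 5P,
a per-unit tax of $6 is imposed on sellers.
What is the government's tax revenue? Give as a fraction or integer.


With tax on sellers, new supply: Qs' = 16 + 5(P - 6)
= 5P - 14
New equilibrium quantity:
Q_new = 577/7
Tax revenue = tax * Q_new = 6 * 577/7 = 3462/7

3462/7


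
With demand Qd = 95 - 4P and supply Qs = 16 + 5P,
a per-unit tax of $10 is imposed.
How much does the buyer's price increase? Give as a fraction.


With a per-unit tax, the buyer's price increase depends on relative slopes.
Supply slope: d = 5, Demand slope: b = 4
Buyer's price increase = d * tax / (b + d)
= 5 * 10 / (4 + 5)
= 50 / 9 = 50/9

50/9


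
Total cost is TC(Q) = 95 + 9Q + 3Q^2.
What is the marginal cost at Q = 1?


MC = dTC/dQ = 9 + 2*3*Q
At Q = 1:
MC = 9 + 6*1
MC = 9 + 6 = 15

15


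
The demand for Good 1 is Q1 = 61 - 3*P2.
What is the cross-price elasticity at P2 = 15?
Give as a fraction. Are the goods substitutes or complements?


dQ1/dP2 = -3
At P2 = 15: Q1 = 61 - 3*15 = 16
Exy = (dQ1/dP2)(P2/Q1) = -3 * 15 / 16 = -45/16
Since Exy < 0, the goods are complements.

-45/16 (complements)


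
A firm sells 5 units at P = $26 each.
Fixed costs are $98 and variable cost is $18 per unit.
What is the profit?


Total Revenue = P * Q = 26 * 5 = $130
Total Cost = FC + VC*Q = 98 + 18*5 = $188
Profit = TR - TC = 130 - 188 = $-58

$-58


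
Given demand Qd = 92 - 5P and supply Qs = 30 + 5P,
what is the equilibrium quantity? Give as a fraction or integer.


First find equilibrium price:
92 - 5P = 30 + 5P
P* = 62/10 = 31/5
Then substitute into demand:
Q* = 92 - 5 * 31/5 = 61

61


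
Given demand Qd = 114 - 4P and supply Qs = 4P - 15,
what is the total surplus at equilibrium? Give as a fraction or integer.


Find equilibrium: 114 - 4P = 4P - 15
114 + 15 = 8P
P* = 129/8 = 129/8
Q* = 4*129/8 - 15 = 99/2
Inverse demand: P = 57/2 - Q/4, so P_max = 57/2
Inverse supply: P = 15/4 + Q/4, so P_min = 15/4
CS = (1/2) * 99/2 * (57/2 - 129/8) = 9801/32
PS = (1/2) * 99/2 * (129/8 - 15/4) = 9801/32
TS = CS + PS = 9801/32 + 9801/32 = 9801/16

9801/16


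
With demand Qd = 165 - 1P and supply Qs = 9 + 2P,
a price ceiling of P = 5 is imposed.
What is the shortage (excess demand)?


At P = 5:
Qd = 165 - 1*5 = 160
Qs = 9 + 2*5 = 19
Shortage = Qd - Qs = 160 - 19 = 141

141


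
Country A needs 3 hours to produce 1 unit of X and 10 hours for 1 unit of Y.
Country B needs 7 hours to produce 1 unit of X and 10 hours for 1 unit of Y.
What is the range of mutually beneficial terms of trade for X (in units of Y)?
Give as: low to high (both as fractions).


Opportunity cost of X for Country A = hours_X / hours_Y = 3/10 = 3/10 units of Y
Opportunity cost of X for Country B = hours_X / hours_Y = 7/10 = 7/10 units of Y
Terms of trade must be between the two opportunity costs.
Range: 3/10 to 7/10

3/10 to 7/10


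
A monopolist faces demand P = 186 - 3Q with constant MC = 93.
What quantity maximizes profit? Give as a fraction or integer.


TR = P*Q = (186 - 3Q)Q = 186Q - 3Q^2
MR = dTR/dQ = 186 - 6Q
Set MR = MC:
186 - 6Q = 93
93 = 6Q
Q* = 93/6 = 31/2

31/2


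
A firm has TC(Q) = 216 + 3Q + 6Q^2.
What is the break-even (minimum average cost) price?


AC(Q) = 216/Q + 3 + 6Q
To minimize: dAC/dQ = -216/Q^2 + 6 = 0
Q^2 = 216/6 = 36
Q* = 6
Min AC = 216/6 + 3 + 6*6
Min AC = 36 + 3 + 36 = 75

75


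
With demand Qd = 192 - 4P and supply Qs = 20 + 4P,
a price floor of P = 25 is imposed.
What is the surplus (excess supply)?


At P = 25:
Qd = 192 - 4*25 = 92
Qs = 20 + 4*25 = 120
Surplus = Qs - Qd = 120 - 92 = 28

28


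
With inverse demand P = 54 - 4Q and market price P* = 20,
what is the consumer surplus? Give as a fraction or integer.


Maximum willingness to pay (at Q=0): P_max = 54
Quantity demanded at P* = 20:
Q* = (54 - 20)/4 = 17/2
CS = (1/2) * Q* * (P_max - P*)
CS = (1/2) * 17/2 * (54 - 20)
CS = (1/2) * 17/2 * 34 = 289/2

289/2


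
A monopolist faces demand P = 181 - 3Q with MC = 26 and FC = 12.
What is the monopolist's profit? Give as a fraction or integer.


MR = MC: 181 - 6Q = 26
Q* = 155/6
P* = 181 - 3*155/6 = 207/2
Profit = (P* - MC)*Q* - FC
= (207/2 - 26)*155/6 - 12
= 155/2*155/6 - 12
= 24025/12 - 12 = 23881/12

23881/12


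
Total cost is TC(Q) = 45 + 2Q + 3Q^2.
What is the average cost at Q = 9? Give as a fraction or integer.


TC(9) = 45 + 2*9 + 3*9^2
TC(9) = 45 + 18 + 243 = 306
AC = TC/Q = 306/9 = 34

34


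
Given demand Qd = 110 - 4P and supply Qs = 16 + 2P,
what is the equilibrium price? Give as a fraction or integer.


At equilibrium, Qd = Qs.
110 - 4P = 16 + 2P
110 - 16 = 4P + 2P
94 = 6P
P* = 94/6 = 47/3

47/3


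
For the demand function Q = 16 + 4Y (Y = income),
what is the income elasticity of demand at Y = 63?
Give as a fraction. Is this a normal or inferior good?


dQ/dY = 4
At Y = 63: Q = 16 + 4*63 = 268
Ey = (dQ/dY)(Y/Q) = 4 * 63 / 268 = 63/67
Since Ey > 0, this is a normal good.

63/67 (normal good)


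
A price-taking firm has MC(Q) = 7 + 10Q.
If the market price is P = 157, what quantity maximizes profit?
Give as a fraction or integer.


In perfect competition, profit is maximized where P = MC.
157 = 7 + 10Q
150 = 10Q
Q* = 150/10 = 15

15


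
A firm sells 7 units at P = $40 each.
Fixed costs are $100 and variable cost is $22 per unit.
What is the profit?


Total Revenue = P * Q = 40 * 7 = $280
Total Cost = FC + VC*Q = 100 + 22*7 = $254
Profit = TR - TC = 280 - 254 = $26

$26


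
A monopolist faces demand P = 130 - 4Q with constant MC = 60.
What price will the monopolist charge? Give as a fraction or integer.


MR = 130 - 8Q
Set MR = MC: 130 - 8Q = 60
Q* = 35/4
Substitute into demand:
P* = 130 - 4*35/4 = 95

95


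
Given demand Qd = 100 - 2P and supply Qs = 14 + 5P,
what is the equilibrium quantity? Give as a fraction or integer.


First find equilibrium price:
100 - 2P = 14 + 5P
P* = 86/7 = 86/7
Then substitute into demand:
Q* = 100 - 2 * 86/7 = 528/7

528/7


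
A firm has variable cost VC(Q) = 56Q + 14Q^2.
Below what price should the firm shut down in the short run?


AVC(Q) = VC(Q)/Q = 56 + 14Q
AVC is increasing in Q, so minimum AVC is at Q -> 0+.
Min AVC = 56
The firm should shut down if P < 56.

56


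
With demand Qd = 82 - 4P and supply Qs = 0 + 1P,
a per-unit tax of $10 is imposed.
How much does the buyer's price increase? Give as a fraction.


With a per-unit tax, the buyer's price increase depends on relative slopes.
Supply slope: d = 1, Demand slope: b = 4
Buyer's price increase = d * tax / (b + d)
= 1 * 10 / (4 + 1)
= 10 / 5 = 2

2


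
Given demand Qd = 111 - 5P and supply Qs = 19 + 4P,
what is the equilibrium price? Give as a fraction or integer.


At equilibrium, Qd = Qs.
111 - 5P = 19 + 4P
111 - 19 = 5P + 4P
92 = 9P
P* = 92/9 = 92/9

92/9


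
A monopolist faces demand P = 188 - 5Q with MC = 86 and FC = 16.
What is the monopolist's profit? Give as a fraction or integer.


MR = MC: 188 - 10Q = 86
Q* = 51/5
P* = 188 - 5*51/5 = 137
Profit = (P* - MC)*Q* - FC
= (137 - 86)*51/5 - 16
= 51*51/5 - 16
= 2601/5 - 16 = 2521/5

2521/5


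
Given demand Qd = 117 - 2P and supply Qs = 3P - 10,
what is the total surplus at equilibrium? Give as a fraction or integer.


Find equilibrium: 117 - 2P = 3P - 10
117 + 10 = 5P
P* = 127/5 = 127/5
Q* = 3*127/5 - 10 = 331/5
Inverse demand: P = 117/2 - Q/2, so P_max = 117/2
Inverse supply: P = 10/3 + Q/3, so P_min = 10/3
CS = (1/2) * 331/5 * (117/2 - 127/5) = 109561/100
PS = (1/2) * 331/5 * (127/5 - 10/3) = 109561/150
TS = CS + PS = 109561/100 + 109561/150 = 109561/60

109561/60


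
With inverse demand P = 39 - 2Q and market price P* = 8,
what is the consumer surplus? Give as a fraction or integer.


Maximum willingness to pay (at Q=0): P_max = 39
Quantity demanded at P* = 8:
Q* = (39 - 8)/2 = 31/2
CS = (1/2) * Q* * (P_max - P*)
CS = (1/2) * 31/2 * (39 - 8)
CS = (1/2) * 31/2 * 31 = 961/4

961/4


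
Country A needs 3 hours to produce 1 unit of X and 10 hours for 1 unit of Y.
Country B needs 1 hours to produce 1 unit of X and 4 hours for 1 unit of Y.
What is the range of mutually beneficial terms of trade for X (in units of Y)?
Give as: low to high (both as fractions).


Opportunity cost of X for Country A = hours_X / hours_Y = 3/10 = 3/10 units of Y
Opportunity cost of X for Country B = hours_X / hours_Y = 1/4 = 1/4 units of Y
Terms of trade must be between the two opportunity costs.
Range: 1/4 to 3/10

1/4 to 3/10


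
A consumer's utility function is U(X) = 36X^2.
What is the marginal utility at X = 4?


MU = dU/dX = 36*2*X^(2-1)
MU = 72*X^1
At X = 4:
MU = 72 * 4^1
MU = 72 * 4 = 288

288


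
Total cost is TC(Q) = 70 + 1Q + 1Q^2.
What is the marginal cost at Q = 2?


MC = dTC/dQ = 1 + 2*1*Q
At Q = 2:
MC = 1 + 2*2
MC = 1 + 4 = 5

5


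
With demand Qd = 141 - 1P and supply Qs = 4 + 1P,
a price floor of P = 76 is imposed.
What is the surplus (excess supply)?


At P = 76:
Qd = 141 - 1*76 = 65
Qs = 4 + 1*76 = 80
Surplus = Qs - Qd = 80 - 65 = 15

15


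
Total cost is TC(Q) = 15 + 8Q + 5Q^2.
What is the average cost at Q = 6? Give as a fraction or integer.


TC(6) = 15 + 8*6 + 5*6^2
TC(6) = 15 + 48 + 180 = 243
AC = TC/Q = 243/6 = 81/2

81/2


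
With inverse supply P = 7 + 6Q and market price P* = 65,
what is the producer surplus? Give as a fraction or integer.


Minimum supply price (at Q=0): P_min = 7
Quantity supplied at P* = 65:
Q* = (65 - 7)/6 = 29/3
PS = (1/2) * Q* * (P* - P_min)
PS = (1/2) * 29/3 * (65 - 7)
PS = (1/2) * 29/3 * 58 = 841/3

841/3


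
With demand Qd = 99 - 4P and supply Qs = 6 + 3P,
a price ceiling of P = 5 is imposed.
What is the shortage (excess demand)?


At P = 5:
Qd = 99 - 4*5 = 79
Qs = 6 + 3*5 = 21
Shortage = Qd - Qs = 79 - 21 = 58

58


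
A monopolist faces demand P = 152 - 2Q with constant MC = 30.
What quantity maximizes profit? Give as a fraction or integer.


TR = P*Q = (152 - 2Q)Q = 152Q - 2Q^2
MR = dTR/dQ = 152 - 4Q
Set MR = MC:
152 - 4Q = 30
122 = 4Q
Q* = 122/4 = 61/2

61/2


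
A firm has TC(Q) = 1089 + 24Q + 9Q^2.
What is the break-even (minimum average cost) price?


AC(Q) = 1089/Q + 24 + 9Q
To minimize: dAC/dQ = -1089/Q^2 + 9 = 0
Q^2 = 1089/9 = 121
Q* = 11
Min AC = 1089/11 + 24 + 9*11
Min AC = 99 + 24 + 99 = 222

222


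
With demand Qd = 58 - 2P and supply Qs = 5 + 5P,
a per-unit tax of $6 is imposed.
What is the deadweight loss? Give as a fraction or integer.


Pre-tax equilibrium quantity: Q* = 300/7
Post-tax equilibrium quantity: Q_tax = 240/7
Reduction in quantity: Q* - Q_tax = 60/7
DWL = (1/2) * tax * (Q* - Q_tax)
DWL = (1/2) * 6 * 60/7 = 180/7

180/7


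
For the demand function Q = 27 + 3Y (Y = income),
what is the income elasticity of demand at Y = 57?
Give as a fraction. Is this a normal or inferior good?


dQ/dY = 3
At Y = 57: Q = 27 + 3*57 = 198
Ey = (dQ/dY)(Y/Q) = 3 * 57 / 198 = 19/22
Since Ey > 0, this is a normal good.

19/22 (normal good)


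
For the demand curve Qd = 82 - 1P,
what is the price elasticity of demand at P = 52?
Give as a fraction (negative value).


dQ/dP = -1
At P = 52: Q = 82 - 1*52 = 30
E = (dQ/dP)(P/Q) = (-1)(52/30) = -26/15

-26/15


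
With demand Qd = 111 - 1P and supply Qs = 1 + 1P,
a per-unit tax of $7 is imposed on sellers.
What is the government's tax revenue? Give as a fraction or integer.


With tax on sellers, new supply: Qs' = 1 + 1(P - 7)
= 1P - 6
New equilibrium quantity:
Q_new = 105/2
Tax revenue = tax * Q_new = 7 * 105/2 = 735/2

735/2


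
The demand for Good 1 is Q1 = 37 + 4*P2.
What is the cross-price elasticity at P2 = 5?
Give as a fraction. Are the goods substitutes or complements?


dQ1/dP2 = 4
At P2 = 5: Q1 = 37 + 4*5 = 57
Exy = (dQ1/dP2)(P2/Q1) = 4 * 5 / 57 = 20/57
Since Exy > 0, the goods are substitutes.

20/57 (substitutes)


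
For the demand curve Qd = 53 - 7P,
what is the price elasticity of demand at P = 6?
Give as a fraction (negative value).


dQ/dP = -7
At P = 6: Q = 53 - 7*6 = 11
E = (dQ/dP)(P/Q) = (-7)(6/11) = -42/11

-42/11


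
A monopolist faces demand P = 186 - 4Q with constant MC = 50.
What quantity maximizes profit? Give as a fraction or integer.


TR = P*Q = (186 - 4Q)Q = 186Q - 4Q^2
MR = dTR/dQ = 186 - 8Q
Set MR = MC:
186 - 8Q = 50
136 = 8Q
Q* = 136/8 = 17

17


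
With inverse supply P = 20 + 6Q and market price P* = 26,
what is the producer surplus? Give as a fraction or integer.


Minimum supply price (at Q=0): P_min = 20
Quantity supplied at P* = 26:
Q* = (26 - 20)/6 = 1
PS = (1/2) * Q* * (P* - P_min)
PS = (1/2) * 1 * (26 - 20)
PS = (1/2) * 1 * 6 = 3

3


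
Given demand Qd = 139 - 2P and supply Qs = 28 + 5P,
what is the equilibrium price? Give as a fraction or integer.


At equilibrium, Qd = Qs.
139 - 2P = 28 + 5P
139 - 28 = 2P + 5P
111 = 7P
P* = 111/7 = 111/7

111/7


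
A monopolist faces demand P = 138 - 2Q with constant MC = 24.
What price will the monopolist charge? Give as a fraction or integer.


MR = 138 - 4Q
Set MR = MC: 138 - 4Q = 24
Q* = 57/2
Substitute into demand:
P* = 138 - 2*57/2 = 81

81


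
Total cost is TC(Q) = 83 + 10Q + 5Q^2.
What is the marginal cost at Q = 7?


MC = dTC/dQ = 10 + 2*5*Q
At Q = 7:
MC = 10 + 10*7
MC = 10 + 70 = 80

80


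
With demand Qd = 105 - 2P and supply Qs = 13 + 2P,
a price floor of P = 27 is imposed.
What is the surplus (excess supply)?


At P = 27:
Qd = 105 - 2*27 = 51
Qs = 13 + 2*27 = 67
Surplus = Qs - Qd = 67 - 51 = 16

16


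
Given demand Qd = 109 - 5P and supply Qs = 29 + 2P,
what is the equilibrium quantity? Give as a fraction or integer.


First find equilibrium price:
109 - 5P = 29 + 2P
P* = 80/7 = 80/7
Then substitute into demand:
Q* = 109 - 5 * 80/7 = 363/7

363/7


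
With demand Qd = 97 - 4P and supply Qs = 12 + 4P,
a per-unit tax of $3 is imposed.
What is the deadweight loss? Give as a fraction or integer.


Pre-tax equilibrium quantity: Q* = 109/2
Post-tax equilibrium quantity: Q_tax = 97/2
Reduction in quantity: Q* - Q_tax = 6
DWL = (1/2) * tax * (Q* - Q_tax)
DWL = (1/2) * 3 * 6 = 9

9


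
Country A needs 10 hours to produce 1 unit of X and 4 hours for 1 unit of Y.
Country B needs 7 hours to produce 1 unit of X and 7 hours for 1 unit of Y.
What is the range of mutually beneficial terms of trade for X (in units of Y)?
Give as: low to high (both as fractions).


Opportunity cost of X for Country A = hours_X / hours_Y = 10/4 = 5/2 units of Y
Opportunity cost of X for Country B = hours_X / hours_Y = 7/7 = 1 units of Y
Terms of trade must be between the two opportunity costs.
Range: 1 to 5/2

1 to 5/2


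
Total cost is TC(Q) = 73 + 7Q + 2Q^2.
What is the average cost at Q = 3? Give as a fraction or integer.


TC(3) = 73 + 7*3 + 2*3^2
TC(3) = 73 + 21 + 18 = 112
AC = TC/Q = 112/3 = 112/3

112/3


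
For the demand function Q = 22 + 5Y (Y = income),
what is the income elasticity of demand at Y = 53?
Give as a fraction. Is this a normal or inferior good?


dQ/dY = 5
At Y = 53: Q = 22 + 5*53 = 287
Ey = (dQ/dY)(Y/Q) = 5 * 53 / 287 = 265/287
Since Ey > 0, this is a normal good.

265/287 (normal good)


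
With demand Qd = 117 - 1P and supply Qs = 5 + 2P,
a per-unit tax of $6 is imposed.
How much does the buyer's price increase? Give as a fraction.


With a per-unit tax, the buyer's price increase depends on relative slopes.
Supply slope: d = 2, Demand slope: b = 1
Buyer's price increase = d * tax / (b + d)
= 2 * 6 / (1 + 2)
= 12 / 3 = 4

4


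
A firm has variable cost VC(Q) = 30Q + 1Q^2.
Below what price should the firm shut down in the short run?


AVC(Q) = VC(Q)/Q = 30 + 1Q
AVC is increasing in Q, so minimum AVC is at Q -> 0+.
Min AVC = 30
The firm should shut down if P < 30.

30


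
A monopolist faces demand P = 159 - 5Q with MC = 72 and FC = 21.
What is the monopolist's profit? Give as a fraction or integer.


MR = MC: 159 - 10Q = 72
Q* = 87/10
P* = 159 - 5*87/10 = 231/2
Profit = (P* - MC)*Q* - FC
= (231/2 - 72)*87/10 - 21
= 87/2*87/10 - 21
= 7569/20 - 21 = 7149/20

7149/20


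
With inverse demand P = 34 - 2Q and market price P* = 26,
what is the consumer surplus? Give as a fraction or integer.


Maximum willingness to pay (at Q=0): P_max = 34
Quantity demanded at P* = 26:
Q* = (34 - 26)/2 = 4
CS = (1/2) * Q* * (P_max - P*)
CS = (1/2) * 4 * (34 - 26)
CS = (1/2) * 4 * 8 = 16

16


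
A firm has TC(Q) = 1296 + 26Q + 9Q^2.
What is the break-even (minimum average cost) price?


AC(Q) = 1296/Q + 26 + 9Q
To minimize: dAC/dQ = -1296/Q^2 + 9 = 0
Q^2 = 1296/9 = 144
Q* = 12
Min AC = 1296/12 + 26 + 9*12
Min AC = 108 + 26 + 108 = 242

242


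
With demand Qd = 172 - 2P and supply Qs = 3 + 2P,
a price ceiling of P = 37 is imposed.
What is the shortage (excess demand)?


At P = 37:
Qd = 172 - 2*37 = 98
Qs = 3 + 2*37 = 77
Shortage = Qd - Qs = 98 - 77 = 21

21


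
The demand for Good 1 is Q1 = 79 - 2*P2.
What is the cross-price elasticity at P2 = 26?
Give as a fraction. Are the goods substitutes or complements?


dQ1/dP2 = -2
At P2 = 26: Q1 = 79 - 2*26 = 27
Exy = (dQ1/dP2)(P2/Q1) = -2 * 26 / 27 = -52/27
Since Exy < 0, the goods are complements.

-52/27 (complements)


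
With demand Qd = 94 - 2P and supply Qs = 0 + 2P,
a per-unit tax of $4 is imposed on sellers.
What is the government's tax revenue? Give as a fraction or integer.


With tax on sellers, new supply: Qs' = 0 + 2(P - 4)
= 2P - 8
New equilibrium quantity:
Q_new = 43
Tax revenue = tax * Q_new = 4 * 43 = 172

172


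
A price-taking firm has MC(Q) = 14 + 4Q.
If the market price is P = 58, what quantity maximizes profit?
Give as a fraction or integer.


In perfect competition, profit is maximized where P = MC.
58 = 14 + 4Q
44 = 4Q
Q* = 44/4 = 11

11


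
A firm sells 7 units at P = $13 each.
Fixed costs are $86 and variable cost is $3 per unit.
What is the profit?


Total Revenue = P * Q = 13 * 7 = $91
Total Cost = FC + VC*Q = 86 + 3*7 = $107
Profit = TR - TC = 91 - 107 = $-16

$-16


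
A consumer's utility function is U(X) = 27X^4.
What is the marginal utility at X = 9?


MU = dU/dX = 27*4*X^(4-1)
MU = 108*X^3
At X = 9:
MU = 108 * 9^3
MU = 108 * 729 = 78732

78732


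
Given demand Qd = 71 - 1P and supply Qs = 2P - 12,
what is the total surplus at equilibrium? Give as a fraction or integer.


Find equilibrium: 71 - 1P = 2P - 12
71 + 12 = 3P
P* = 83/3 = 83/3
Q* = 2*83/3 - 12 = 130/3
Inverse demand: P = 71 - Q/1, so P_max = 71
Inverse supply: P = 6 + Q/2, so P_min = 6
CS = (1/2) * 130/3 * (71 - 83/3) = 8450/9
PS = (1/2) * 130/3 * (83/3 - 6) = 4225/9
TS = CS + PS = 8450/9 + 4225/9 = 4225/3

4225/3
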